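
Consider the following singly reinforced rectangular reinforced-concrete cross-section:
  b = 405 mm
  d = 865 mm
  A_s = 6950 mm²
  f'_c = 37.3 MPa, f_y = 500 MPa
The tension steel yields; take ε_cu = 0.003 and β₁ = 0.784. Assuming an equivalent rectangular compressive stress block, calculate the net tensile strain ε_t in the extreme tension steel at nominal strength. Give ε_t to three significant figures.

a = A_s f_y/(0.85 f'_c b) = 270.63 mm.
β₁ = 0.784, so c = a/β₁ = 270.63/0.784 = 345.19 mm.
From the linear strain diagram with ε_cu = 0.003: ε_t = 0.003 (d − c)/c = 0.003 × (865 − 345.19)/345.19 = 0.00452.
ε_t is between 0.004 and 0.005 — transition zone.

ε_t ≈ 0.00452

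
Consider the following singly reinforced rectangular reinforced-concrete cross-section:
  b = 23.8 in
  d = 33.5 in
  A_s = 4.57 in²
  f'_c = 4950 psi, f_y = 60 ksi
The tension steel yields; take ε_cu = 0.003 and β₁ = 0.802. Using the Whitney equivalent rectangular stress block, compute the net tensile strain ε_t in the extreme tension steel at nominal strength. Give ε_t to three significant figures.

ε_t ≈ 0.0264

a = A_s f_y/(0.85 f'_c b) = 2.738 in.
β₁ = 0.802, so c = a/β₁ = 2.738/0.802 = 3.414 in.
From the linear strain diagram with ε_cu = 0.003: ε_t = 0.003 (d − c)/c = 0.003 × (33.5 − 3.414)/3.414 = 0.0264.
Since ε_t ≥ 0.005, the section is tension-controlled.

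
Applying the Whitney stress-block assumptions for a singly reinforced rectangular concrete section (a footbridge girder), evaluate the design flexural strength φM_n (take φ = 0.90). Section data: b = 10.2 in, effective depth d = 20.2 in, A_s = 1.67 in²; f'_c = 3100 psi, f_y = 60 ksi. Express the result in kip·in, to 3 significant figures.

T = A_s f_y = 1.67 × 60 = 100.2 kips.
a = T/(0.85 f'_c b) = 100.2/(0.85 × 3.1 × 10.2) = 3.728 in.
M_n = T(d − a/2) = 100.2 × (20.2 − 1.864) = 1837.3 kip·in.
φM_n = 0.90 × 1837.3 = 1653.6 kip·in.

φM_n ≈ 1650 kip·in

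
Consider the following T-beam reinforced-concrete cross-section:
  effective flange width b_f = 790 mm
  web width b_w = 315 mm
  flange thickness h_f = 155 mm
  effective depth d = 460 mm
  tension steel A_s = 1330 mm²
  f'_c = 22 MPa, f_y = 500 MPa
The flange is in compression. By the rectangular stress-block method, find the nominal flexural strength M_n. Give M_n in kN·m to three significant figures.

M_n ≈ 291 kN·m

Tension: T = A_s f_y = 1330 × 500 = 665000 N.
Try a within the flange: a = T/(0.85 f'_c b_f) = 665000/(0.85 × 22 × 790) = 45.01 mm.
Since a = 45.01 ≤ h_f = 155 mm, the stress block lies entirely in the flange; analyse as a rectangular beam of width b_f.
M_n = T(d − a/2) = 665000 × (460 − 22.505) = 290.93 × 10⁶ N·mm.
M_n = 290.93 kN·m.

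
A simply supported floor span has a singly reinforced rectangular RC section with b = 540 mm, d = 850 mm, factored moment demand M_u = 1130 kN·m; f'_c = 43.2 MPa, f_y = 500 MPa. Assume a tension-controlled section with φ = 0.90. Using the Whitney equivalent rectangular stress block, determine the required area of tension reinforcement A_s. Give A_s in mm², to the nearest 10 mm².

A_s ≈ 3100 mm²

M_n = M_u/φ = 1130/0.90 = 1255.56 kN·m.
With M_n = 0.85 f'_c a b (d − a/2), solve the quadratic for a:
a = d − √(d² − 2M_n/(0.85 f'_c b)) = 850 − √(850² − 2 × 1255.56×10⁶/(0.85 × 43.2 × 540)) = 78.08 mm.
A_s = 0.85 f'_c a b / f_y = 0.85 × 43.2 × 78.08 × 540 / 500 = 3096.5 mm².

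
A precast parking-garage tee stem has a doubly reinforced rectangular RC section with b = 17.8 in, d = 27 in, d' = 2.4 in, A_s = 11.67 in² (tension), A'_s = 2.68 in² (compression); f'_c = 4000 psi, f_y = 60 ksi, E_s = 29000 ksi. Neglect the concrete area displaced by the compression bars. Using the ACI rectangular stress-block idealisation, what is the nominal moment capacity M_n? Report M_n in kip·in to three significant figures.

M_n ≈ 16100 kip·in

Assume both steels yield.
a = (A_s − A'_s) f_y/(0.85 f'_c b) = (11.67 − 2.68) × 60/(0.85 × 4 × 17.8) = 8.913 in.
c = a/β₁ = 8.913/0.85 = 10.486 in; ε'_s = 0.003(c − d')/c = 0.0023 ≥ ε_y = 0.0021, so the compression steel yields.
M_n = (A_s − A'_s) f_y (d − a/2) + A'_s f_y (d − d') = 539.4 × (27 − 4.4565) + 160.8 × (27 − 2.4) = 12160.0 + 3955.7 = 16115.7 kip·in.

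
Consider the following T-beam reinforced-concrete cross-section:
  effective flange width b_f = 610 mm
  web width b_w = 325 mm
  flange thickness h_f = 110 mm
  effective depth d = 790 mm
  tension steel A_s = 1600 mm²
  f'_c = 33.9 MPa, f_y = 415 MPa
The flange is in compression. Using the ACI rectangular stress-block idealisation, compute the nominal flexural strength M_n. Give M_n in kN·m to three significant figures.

Tension: T = A_s f_y = 1600 × 415 = 664000 N.
Try a within the flange: a = T/(0.85 f'_c b_f) = 664000/(0.85 × 33.9 × 610) = 37.78 mm.
Since a = 37.78 ≤ h_f = 110 mm, the stress block lies entirely in the flange; analyse as a rectangular beam of width b_f.
M_n = T(d − a/2) = 664000 × (790 − 18.89) = 512.02 × 10⁶ N·mm.
M_n = 512.02 kN·m.

M_n ≈ 512 kN·m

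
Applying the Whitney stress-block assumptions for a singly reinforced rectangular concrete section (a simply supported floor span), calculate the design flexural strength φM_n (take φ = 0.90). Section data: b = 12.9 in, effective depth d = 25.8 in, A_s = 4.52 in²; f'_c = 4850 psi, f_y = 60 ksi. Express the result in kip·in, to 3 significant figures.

T = A_s f_y = 4.52 × 60 = 271.2 kips.
a = T/(0.85 f'_c b) = 271.2/(0.85 × 4.85 × 12.9) = 5.100 in.
M_n = T(d − a/2) = 271.2 × (25.8 − 2.55) = 6305.4 kip·in.
φM_n = 0.90 × 6305.4 = 5674.9 kip·in.

φM_n ≈ 5670 kip·in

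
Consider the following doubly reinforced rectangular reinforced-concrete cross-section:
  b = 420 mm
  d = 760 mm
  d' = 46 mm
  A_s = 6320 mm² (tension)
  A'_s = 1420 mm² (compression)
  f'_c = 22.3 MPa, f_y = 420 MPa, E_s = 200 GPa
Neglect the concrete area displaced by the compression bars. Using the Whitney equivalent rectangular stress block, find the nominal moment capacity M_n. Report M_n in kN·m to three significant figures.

M_n ≈ 1720 kN·m

Assume both tension and compression steel yield.
Net tension couple steel: A_s − A'_s = 4900 mm².
a = (A_s − A'_s) f_y / (0.85 f'_c b) = 2058000/(0.85 × 22.3 × 420) = 258.51 mm.
c = a/β₁ = 258.51/0.85 = 304.13 mm; ε'_s = 0.003(c − d')/c = 0.0025 ≥ f_y/E_s = 0.0021, so compression steel does yield.
M_n = (A_s − A'_s) f_y (d − a/2) + A'_s f_y (d − d') = [2058000 × (760 − 129.255) + 596400 × (760 − 46)] × 10⁻⁶ = 1298.07 + 425.83 = 1723.90 kN·m.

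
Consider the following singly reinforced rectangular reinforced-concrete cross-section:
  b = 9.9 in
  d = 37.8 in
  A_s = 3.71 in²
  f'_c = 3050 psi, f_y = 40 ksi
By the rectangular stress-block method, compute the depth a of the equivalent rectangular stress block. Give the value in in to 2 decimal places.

T = A_s f_y = 3.71 × 40 = 148.4 kips.
a = T/(0.85 f'_c b) = 148.4/(0.85 × 3.05 × 9.9) = 5.78 in.

a ≈ 5.78 in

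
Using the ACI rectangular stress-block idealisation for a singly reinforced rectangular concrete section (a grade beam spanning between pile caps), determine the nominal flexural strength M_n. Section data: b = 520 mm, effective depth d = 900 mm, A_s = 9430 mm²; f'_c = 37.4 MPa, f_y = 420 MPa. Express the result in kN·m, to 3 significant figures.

T = A_s f_y = 9430 × 420 = 3960600 N = 3960.6 kN.
From C = T: a = T/(0.85 f'_c b) = 3960600/(0.85 × 37.4 × 520) = 239.59 mm.
M_n = T(d − a/2) = 3960.6 kN × (900 − 119.795) mm = 3090.08 kN·m.

M_n ≈ 3090 kN·m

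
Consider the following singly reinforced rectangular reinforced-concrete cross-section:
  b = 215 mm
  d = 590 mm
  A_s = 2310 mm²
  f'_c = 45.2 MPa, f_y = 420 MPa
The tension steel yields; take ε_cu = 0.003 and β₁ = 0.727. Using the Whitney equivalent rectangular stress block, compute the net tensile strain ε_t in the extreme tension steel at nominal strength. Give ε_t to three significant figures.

a = A_s f_y/(0.85 f'_c b) = 117.45 mm.
β₁ = 0.727, so c = a/β₁ = 117.45/0.727 = 161.55 mm.
From the linear strain diagram with ε_cu = 0.003: ε_t = 0.003 (d − c)/c = 0.003 × (590 − 161.55)/161.55 = 0.00796.
Since ε_t ≥ 0.005, the section is tension-controlled.

ε_t ≈ 0.00796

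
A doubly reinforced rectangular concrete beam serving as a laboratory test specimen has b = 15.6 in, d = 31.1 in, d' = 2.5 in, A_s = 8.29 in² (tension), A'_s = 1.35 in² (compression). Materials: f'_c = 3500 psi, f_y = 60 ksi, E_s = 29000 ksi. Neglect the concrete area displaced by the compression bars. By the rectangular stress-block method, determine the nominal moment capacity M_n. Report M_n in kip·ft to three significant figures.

Assume both steels yield.
a = (A_s − A'_s) f_y/(0.85 f'_c b) = (8.29 − 1.35) × 60/(0.85 × 3.5 × 15.6) = 8.972 in.
c = a/β₁ = 8.972/0.85 = 10.555 in; ε'_s = 0.003(c − d')/c = 0.0023 ≥ ε_y = 0.0021, so the compression steel yields.
M_n = (A_s − A'_s) f_y (d − a/2) + A'_s f_y (d − d') = 416.4 × (31.1 − 4.486) + 81 × (31.1 − 2.5) = 11082.1 + 2316.6 = 13398.7 kip·in = 13398.7/12 = 1116.56 kip·ft.

M_n ≈ 1120 kip·ft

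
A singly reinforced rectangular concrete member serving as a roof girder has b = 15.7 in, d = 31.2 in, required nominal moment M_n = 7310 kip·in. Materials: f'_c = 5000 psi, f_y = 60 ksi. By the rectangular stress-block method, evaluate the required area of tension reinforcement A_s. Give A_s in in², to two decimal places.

A_s ≈ 4.15 in²

From M_n = 0.85 f'_c a b (d − a/2):
a = d − √(d² − 2M_n/(0.85 f'_c b)) = 31.2 − √(31.2² − 2 × 7310/(0.85 × 5 × 15.7)) = 3.735 in.
A_s = 0.85 f'_c a b / f_y = 0.85 × 5 × 3.735 × 15.7 / 60 = 4.154 in².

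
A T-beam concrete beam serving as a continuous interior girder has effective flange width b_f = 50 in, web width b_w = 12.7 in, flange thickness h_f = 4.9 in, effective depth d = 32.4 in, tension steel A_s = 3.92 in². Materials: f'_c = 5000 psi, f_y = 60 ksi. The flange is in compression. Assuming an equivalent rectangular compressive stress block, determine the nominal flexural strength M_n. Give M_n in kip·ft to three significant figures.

M_n ≈ 624 kip·ft

Tension: T = A_s f_y = 3.92 × 60 = 235.2 kips.
Try a within the flange: a = T/(0.85 f'_c b_f) = 235.2/(0.85 × 5 × 50) = 1.107 in.
Since a = 1.107 ≤ h_f = 4.9 in, the stress block lies entirely in the flange; analyse as a rectangular beam of width b_f.
M_n = T(d − a/2) = 235.2 × (32.4 − 0.5535) = 7490.3 kip·in.
M_n = 7490.3/12 = 624.19 kip·ft.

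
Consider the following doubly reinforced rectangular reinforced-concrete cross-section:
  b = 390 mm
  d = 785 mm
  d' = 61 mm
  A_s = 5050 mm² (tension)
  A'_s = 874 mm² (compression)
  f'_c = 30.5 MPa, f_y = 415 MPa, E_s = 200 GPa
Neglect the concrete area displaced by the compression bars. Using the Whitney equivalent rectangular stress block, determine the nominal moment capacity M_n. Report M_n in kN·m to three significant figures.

M_n ≈ 1470 kN·m

Assume both tension and compression steel yield.
Net tension couple steel: A_s − A'_s = 4176 mm².
a = (A_s − A'_s) f_y / (0.85 f'_c b) = 1733040/(0.85 × 30.5 × 390) = 171.41 mm.
c = a/β₁ = 171.41/0.832 = 206.02 mm; ε'_s = 0.003(c − d')/c = 0.0021 ≥ f_y/E_s = 0.0021, so compression steel does yield.
M_n = (A_s − A'_s) f_y (d − a/2) + A'_s f_y (d − d') = [1733040 × (785 − 85.705) + 362710 × (785 − 61)] × 10⁻⁶ = 1211.91 + 262.60 = 1474.51 kN·m.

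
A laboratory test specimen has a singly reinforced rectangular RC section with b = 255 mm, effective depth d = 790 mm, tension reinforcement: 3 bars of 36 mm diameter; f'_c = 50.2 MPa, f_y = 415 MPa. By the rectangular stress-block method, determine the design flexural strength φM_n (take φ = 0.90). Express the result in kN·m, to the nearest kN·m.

A_s = 3 × 1018 = 3054 mm².
T = A_s f_y = 3054 × 415 = 1267410 N = 1267.41 kN.
From C = T: a = T/(0.85 f'_c b) = 1267410/(0.85 × 50.2 × 255) = 116.48 mm.
M_n = T(d − a/2) = 1267.41 kN × (790 − 58.24) mm = 927.44 kN·m.
φM_n = 0.90 × 927.44 = 834.70 kN·m.

φM_n ≈ 835 kN·m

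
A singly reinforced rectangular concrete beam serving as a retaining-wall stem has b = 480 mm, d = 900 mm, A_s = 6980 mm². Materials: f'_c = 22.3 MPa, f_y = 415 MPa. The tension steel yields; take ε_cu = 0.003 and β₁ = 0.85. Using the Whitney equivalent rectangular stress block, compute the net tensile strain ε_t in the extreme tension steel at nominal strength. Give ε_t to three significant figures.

ε_t ≈ 0.00421

a = A_s f_y/(0.85 f'_c b) = 318.37 mm.
β₁ = 0.85, so c = a/β₁ = 318.37/0.85 = 374.55 mm.
From the linear strain diagram with ε_cu = 0.003: ε_t = 0.003 (d − c)/c = 0.003 × (900 − 374.55)/374.55 = 0.00421.
ε_t is between 0.004 and 0.005 — transition zone.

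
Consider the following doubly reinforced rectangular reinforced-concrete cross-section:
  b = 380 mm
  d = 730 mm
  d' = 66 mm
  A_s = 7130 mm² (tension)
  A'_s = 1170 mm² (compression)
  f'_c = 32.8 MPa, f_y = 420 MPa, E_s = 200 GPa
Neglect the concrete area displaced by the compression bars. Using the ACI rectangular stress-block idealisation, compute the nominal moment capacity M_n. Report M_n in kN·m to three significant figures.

M_n ≈ 1860 kN·m

Assume both tension and compression steel yield.
Net tension couple steel: A_s − A'_s = 5960 mm².
a = (A_s − A'_s) f_y / (0.85 f'_c b) = 2503200/(0.85 × 32.8 × 380) = 236.28 mm.
c = a/β₁ = 236.28/0.816 = 289.56 mm; ε'_s = 0.003(c − d')/c = 0.0023 ≥ f_y/E_s = 0.0021, so compression steel does yield.
M_n = (A_s − A'_s) f_y (d − a/2) + A'_s f_y (d − d') = [2503200 × (730 − 118.14) + 491400 × (730 − 66)] × 10⁻⁶ = 1531.61 + 326.29 = 1857.90 kN·m.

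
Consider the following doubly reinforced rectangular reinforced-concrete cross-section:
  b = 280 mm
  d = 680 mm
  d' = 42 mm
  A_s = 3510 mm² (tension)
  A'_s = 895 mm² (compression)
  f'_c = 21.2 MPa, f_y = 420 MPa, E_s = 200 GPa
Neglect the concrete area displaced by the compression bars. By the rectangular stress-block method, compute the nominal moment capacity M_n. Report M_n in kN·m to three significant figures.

M_n ≈ 867 kN·m

Assume both tension and compression steel yield.
Net tension couple steel: A_s − A'_s = 2615 mm².
a = (A_s − A'_s) f_y / (0.85 f'_c b) = 1098300/(0.85 × 21.2 × 280) = 217.67 mm.
c = a/β₁ = 217.67/0.85 = 256.08 mm; ε'_s = 0.003(c − d')/c = 0.0025 ≥ f_y/E_s = 0.0021, so compression steel does yield.
M_n = (A_s − A'_s) f_y (d − a/2) + A'_s f_y (d − d') = [1098300 × (680 − 108.835) + 375900 × (680 − 42)] × 10⁻⁶ = 627.31 + 239.82 = 867.13 kN·m.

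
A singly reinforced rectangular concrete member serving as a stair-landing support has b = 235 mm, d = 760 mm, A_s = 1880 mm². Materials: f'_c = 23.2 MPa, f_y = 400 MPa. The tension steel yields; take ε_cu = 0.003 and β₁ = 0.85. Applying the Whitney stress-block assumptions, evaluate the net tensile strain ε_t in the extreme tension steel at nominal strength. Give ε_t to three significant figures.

ε_t ≈ 0.00894

a = A_s f_y/(0.85 f'_c b) = 162.27 mm.
β₁ = 0.85, so c = a/β₁ = 162.27/0.85 = 190.91 mm.
From the linear strain diagram with ε_cu = 0.003: ε_t = 0.003 (d − c)/c = 0.003 × (760 − 190.91)/190.91 = 0.00894.
Since ε_t ≥ 0.005, the section is tension-controlled.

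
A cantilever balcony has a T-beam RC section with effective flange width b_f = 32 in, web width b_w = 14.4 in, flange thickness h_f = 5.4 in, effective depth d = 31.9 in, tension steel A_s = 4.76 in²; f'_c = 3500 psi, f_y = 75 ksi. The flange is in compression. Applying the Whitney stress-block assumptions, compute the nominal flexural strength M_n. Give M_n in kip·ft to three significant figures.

Tension: T = A_s f_y = 4.76 × 75 = 357 kips.
Try a within the flange: a = T/(0.85 f'_c b_f) = 357/(0.85 × 3.5 × 32) = 3.750 in.
Since a = 3.750 ≤ h_f = 5.4 in, the stress block lies entirely in the flange; analyse as a rectangular beam of width b_f.
M_n = T(d − a/2) = 357 × (31.9 − 1.875) = 10718.9 kip·in.
M_n = 10718.9/12 = 893.24 kip·ft.

M_n ≈ 893 kip·ft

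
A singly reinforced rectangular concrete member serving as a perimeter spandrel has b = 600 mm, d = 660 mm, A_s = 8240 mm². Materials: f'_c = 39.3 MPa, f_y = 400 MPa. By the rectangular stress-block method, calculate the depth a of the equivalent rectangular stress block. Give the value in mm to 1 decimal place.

T = A_s f_y = 8240 × 400 = 3296000 N = 3296 kN.
Setting C = 0.85 f'_c a b equal to T: a = 3296000/(0.85 × 39.3 × 600) = 164.4 mm.

a ≈ 164.4 mm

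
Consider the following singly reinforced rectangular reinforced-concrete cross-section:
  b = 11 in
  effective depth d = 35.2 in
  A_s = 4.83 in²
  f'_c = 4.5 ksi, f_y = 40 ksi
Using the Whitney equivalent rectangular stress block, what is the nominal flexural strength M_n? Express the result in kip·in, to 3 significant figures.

T = A_s f_y = 4.83 × 40 = 193.2 kips.
a = T/(0.85 f'_c b) = 193.2/(0.85 × 4.5 × 11) = 4.592 in.
M_n = T(d − a/2) = 193.2 × (35.2 − 2.296) = 6357.1 kip·in.

M_n ≈ 6360 kip·in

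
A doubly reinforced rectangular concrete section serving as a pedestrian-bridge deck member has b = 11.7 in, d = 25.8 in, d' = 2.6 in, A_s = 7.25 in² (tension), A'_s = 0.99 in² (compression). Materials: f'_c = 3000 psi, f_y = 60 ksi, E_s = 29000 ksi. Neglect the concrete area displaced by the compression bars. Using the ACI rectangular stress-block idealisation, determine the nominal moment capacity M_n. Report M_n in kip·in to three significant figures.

Assume both steels yield.
a = (A_s − A'_s) f_y/(0.85 f'_c b) = (7.25 − 0.99) × 60/(0.85 × 3 × 11.7) = 12.589 in.
c = a/β₁ = 12.589/0.85 = 14.811 in; ε'_s = 0.003(c − d')/c = 0.0025 ≥ ε_y = 0.0021, so the compression steel yields.
M_n = (A_s − A'_s) f_y (d − a/2) + A'_s f_y (d − d') = 375.6 × (25.8 − 6.2945) + 59.4 × (25.8 − 2.6) = 7326.3 + 1378.1 = 8704.4 kip·in.

M_n ≈ 8700 kip·in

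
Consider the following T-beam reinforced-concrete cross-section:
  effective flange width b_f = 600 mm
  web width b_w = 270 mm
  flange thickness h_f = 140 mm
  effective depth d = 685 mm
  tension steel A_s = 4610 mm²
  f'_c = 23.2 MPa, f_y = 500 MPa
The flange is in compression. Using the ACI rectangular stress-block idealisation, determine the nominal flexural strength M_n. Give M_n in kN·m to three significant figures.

M_n ≈ 1330 kN·m

Tension: T = A_s f_y = 4610 × 500 = 2305000 N.
Try a within the flange: a = T/(0.85 f'_c b_f) = 2305000/(0.85 × 23.2 × 600) = 194.81 mm.
a = 194.81 > h_f = 140 mm: the block extends into the web. Split into flange-overhang and web parts.
C_f = 0.85 f'_c (b_f − b_w) h_f = 0.85 × 23.2 × (600 − 270) × 140 = 911064 N.
Remaining web compression depth: a_w = (T − C_f)/(0.85 f'_c b_w) = (2305000 − 911064)/(0.85 × 23.2 × 270) = 261.80 mm.
M_n = C_f(d − h_f/2) + (T − C_f)(d − a_w/2) = 911064 × (685 − 70) + 1393936 × (685 − 130.9) = 560.30 + 772.38 = 1332.68 × 10⁶ N·mm.
M_n = 1332.68 kN·m.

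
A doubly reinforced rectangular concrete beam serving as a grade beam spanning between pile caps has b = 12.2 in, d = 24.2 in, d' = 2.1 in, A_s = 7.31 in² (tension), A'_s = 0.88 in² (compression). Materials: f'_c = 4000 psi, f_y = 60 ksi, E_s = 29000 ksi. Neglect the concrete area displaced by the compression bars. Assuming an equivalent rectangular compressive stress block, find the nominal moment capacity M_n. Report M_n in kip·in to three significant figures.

M_n ≈ 8710 kip·in

Assume both steels yield.
a = (A_s − A'_s) f_y/(0.85 f'_c b) = (7.31 − 0.88) × 60/(0.85 × 4 × 12.2) = 9.301 in.
c = a/β₁ = 9.301/0.85 = 10.942 in; ε'_s = 0.003(c − d')/c = 0.0024 ≥ ε_y = 0.0021, so the compression steel yields.
M_n = (A_s − A'_s) f_y (d − a/2) + A'_s f_y (d − d') = 385.8 × (24.2 − 4.6505) + 52.8 × (24.2 − 2.1) = 7542.2 + 1166.9 = 8709.1 kip·in.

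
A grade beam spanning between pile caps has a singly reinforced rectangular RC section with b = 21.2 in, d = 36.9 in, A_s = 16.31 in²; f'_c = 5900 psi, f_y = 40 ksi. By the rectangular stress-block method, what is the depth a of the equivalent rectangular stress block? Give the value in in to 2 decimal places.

T = A_s f_y = 16.31 × 40 = 652.4 kips.
a = T/(0.85 f'_c b) = 652.4/(0.85 × 5.9 × 21.2) = 6.14 in.

a ≈ 6.14 in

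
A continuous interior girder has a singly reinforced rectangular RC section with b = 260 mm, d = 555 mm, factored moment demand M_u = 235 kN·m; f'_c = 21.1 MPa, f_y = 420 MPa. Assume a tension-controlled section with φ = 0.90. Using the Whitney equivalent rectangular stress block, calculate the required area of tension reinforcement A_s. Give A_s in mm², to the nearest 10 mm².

A_s ≈ 1250 mm²

M_n = M_u/φ = 235/0.90 = 261.111 kN·m.
With M_n = 0.85 f'_c a b (d − a/2), solve the quadratic for a:
a = d − √(d² − 2M_n/(0.85 f'_c b)) = 555 − √(555² − 2 × 261.111×10⁶/(0.85 × 21.1 × 260)) = 112.24 mm.
A_s = 0.85 f'_c a b / f_y = 0.85 × 21.1 × 112.24 × 260 / 420 = 1246.2 mm².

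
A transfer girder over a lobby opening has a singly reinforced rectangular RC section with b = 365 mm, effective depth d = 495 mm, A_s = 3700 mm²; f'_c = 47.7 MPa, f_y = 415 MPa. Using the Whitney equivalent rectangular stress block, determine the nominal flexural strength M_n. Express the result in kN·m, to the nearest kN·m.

T = A_s f_y = 3700 × 415 = 1535500 N = 1535.5 kN.
From C = T: a = T/(0.85 f'_c b) = 1535500/(0.85 × 47.7 × 365) = 103.76 mm.
M_n = T(d − a/2) = 1535.5 kN × (495 − 51.88) mm = 680.41 kN·m.

M_n ≈ 680 kN·m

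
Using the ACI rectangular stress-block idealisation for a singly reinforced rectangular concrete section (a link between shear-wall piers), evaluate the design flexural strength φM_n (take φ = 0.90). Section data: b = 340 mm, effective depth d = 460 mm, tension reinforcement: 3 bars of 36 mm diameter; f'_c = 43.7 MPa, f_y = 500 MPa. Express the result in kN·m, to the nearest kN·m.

A_s = 3 × 1018 = 3054 mm².
T = A_s f_y = 3054 × 500 = 1527000 N = 1527 kN.
From C = T: a = T/(0.85 f'_c b) = 1527000/(0.85 × 43.7 × 340) = 120.91 mm.
M_n = T(d − a/2) = 1527 kN × (460 − 60.455) mm = 610.11 kN·m.
φM_n = 0.90 × 610.11 = 549.10 kN·m.

φM_n ≈ 549 kN·m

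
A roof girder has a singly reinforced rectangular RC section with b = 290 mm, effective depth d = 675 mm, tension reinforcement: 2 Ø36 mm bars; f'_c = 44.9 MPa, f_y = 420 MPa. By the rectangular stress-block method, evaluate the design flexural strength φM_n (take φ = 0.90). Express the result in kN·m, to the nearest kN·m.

A_s = 2 × 1018 = 2036 mm².
T = A_s f_y = 2036 × 420 = 855120 N = 855.12 kN.
From C = T: a = T/(0.85 f'_c b) = 855120/(0.85 × 44.9 × 290) = 77.26 mm.
M_n = T(d − a/2) = 855.12 kN × (675 − 38.63) mm = 544.17 kN·m.
φM_n = 0.90 × 544.17 = 489.75 kN·m.

φM_n ≈ 490 kN·m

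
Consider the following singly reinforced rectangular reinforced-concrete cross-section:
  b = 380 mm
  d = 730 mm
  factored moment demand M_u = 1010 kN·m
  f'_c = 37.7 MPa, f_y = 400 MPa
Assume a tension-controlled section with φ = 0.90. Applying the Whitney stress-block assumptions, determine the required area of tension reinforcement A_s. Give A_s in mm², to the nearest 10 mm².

M_n = M_u/φ = 1010/0.90 = 1122.22 kN·m.
With M_n = 0.85 f'_c a b (d − a/2), solve the quadratic for a:
a = d − √(d² − 2M_n/(0.85 f'_c b)) = 730 − √(730² − 2 × 1122.22×10⁶/(0.85 × 37.7 × 380)) = 139.59 mm.
A_s = 0.85 f'_c a b / f_y = 0.85 × 37.7 × 139.59 × 380 / 400 = 4249.5 mm².

A_s ≈ 4250 mm²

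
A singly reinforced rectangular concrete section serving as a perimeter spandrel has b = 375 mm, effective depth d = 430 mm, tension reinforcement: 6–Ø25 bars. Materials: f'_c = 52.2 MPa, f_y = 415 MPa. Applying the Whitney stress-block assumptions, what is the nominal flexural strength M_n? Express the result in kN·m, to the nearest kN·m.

A_s = 6 × 491 = 2946 mm².
T = A_s f_y = 2946 × 415 = 1222590 N = 1222.59 kN.
From C = T: a = T/(0.85 f'_c b) = 1222590/(0.85 × 52.2 × 375) = 73.48 mm.
M_n = T(d − a/2) = 1222.59 kN × (430 − 36.74) mm = 480.80 kN·m.

M_n ≈ 481 kN·m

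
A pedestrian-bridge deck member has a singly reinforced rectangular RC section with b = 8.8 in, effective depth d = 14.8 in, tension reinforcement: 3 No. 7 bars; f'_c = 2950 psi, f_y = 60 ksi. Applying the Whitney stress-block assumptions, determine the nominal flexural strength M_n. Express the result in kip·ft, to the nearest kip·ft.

A_s = 3 × 0.6 = 1.8 in².
T = A_s f_y = 1.8 × 60 = 108 kips.
a = T/(0.85 f'_c b) = 108/(0.85 × 2.95 × 8.8) = 4.894 in.
M_n = T(d − a/2) = 108 × (14.8 − 2.447) = 1334.1 kip·in = 1334.1/12 = 111.18 kip·ft.

M_n ≈ 111 kip·ft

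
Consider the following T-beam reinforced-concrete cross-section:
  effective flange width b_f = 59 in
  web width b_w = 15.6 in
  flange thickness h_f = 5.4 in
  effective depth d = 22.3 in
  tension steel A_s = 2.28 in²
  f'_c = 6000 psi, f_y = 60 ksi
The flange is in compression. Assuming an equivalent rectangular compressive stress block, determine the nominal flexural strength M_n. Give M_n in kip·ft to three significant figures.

Tension: T = A_s f_y = 2.28 × 60 = 136.8 kips.
Try a within the flange: a = T/(0.85 f'_c b_f) = 136.8/(0.85 × 6 × 59) = 0.455 in.
Since a = 0.455 ≤ h_f = 5.4 in, the stress block lies entirely in the flange; analyse as a rectangular beam of width b_f.
M_n = T(d − a/2) = 136.8 × (22.3 − 0.2275) = 3019.5 kip·in.
M_n = 3019.5/12 = 251.63 kip·ft.

M_n ≈ 252 kip·ft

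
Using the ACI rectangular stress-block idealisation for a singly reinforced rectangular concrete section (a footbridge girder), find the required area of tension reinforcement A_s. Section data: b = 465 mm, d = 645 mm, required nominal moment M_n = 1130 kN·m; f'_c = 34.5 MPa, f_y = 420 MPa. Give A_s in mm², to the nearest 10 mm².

A_s ≈ 4700 mm²

With M_n = 0.85 f'_c a b (d − a/2), solve the quadratic for a:
a = d − √(d² − 2M_n/(0.85 f'_c b)) = 645 − √(645² − 2 × 1130×10⁶/(0.85 × 34.5 × 465)) = 144.71 mm.
A_s = 0.85 f'_c a b / f_y = 0.85 × 34.5 × 144.71 × 465 / 420 = 4698.3 mm².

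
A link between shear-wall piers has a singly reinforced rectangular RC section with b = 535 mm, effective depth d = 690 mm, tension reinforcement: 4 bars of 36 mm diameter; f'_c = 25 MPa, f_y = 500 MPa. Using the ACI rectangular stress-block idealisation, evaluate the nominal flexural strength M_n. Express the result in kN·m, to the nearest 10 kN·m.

M_n ≈ 1220 kN·m

A_s = 4 × 1018 = 4072 mm².
T = A_s f_y = 4072 × 500 = 2036000 N = 2036 kN.
From C = T: a = T/(0.85 f'_c b) = 2036000/(0.85 × 25 × 535) = 179.09 mm.
M_n = T(d − a/2) = 2036 kN × (690 − 89.545) mm = 1222.53 kN·m.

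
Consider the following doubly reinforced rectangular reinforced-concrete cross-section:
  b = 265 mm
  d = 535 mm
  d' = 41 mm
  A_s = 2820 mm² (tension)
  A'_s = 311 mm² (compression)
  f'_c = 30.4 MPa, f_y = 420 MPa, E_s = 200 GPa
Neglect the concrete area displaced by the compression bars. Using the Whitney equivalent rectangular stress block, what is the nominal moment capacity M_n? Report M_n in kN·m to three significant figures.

Assume both tension and compression steel yield.
Net tension couple steel: A_s − A'_s = 2509 mm².
a = (A_s − A'_s) f_y / (0.85 f'_c b) = 1053780/(0.85 × 30.4 × 265) = 153.89 mm.
c = a/β₁ = 153.89/0.833 = 184.74 mm; ε'_s = 0.003(c − d')/c = 0.0023 ≥ f_y/E_s = 0.0021, so compression steel does yield.
M_n = (A_s − A'_s) f_y (d − a/2) + A'_s f_y (d − d') = [1053780 × (535 − 76.945) + 130620 × (535 − 41)] × 10⁻⁶ = 482.69 + 64.53 = 547.22 kN·m.

M_n ≈ 547 kN·m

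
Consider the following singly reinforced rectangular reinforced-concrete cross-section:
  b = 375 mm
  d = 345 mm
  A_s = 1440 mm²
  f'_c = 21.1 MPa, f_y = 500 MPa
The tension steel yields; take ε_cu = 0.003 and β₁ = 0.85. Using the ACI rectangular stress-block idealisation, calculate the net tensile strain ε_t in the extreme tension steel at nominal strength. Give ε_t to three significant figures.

ε_t ≈ 0.00522

a = A_s f_y/(0.85 f'_c b) = 107.05 mm.
β₁ = 0.85, so c = a/β₁ = 107.05/0.85 = 125.94 mm.
From the linear strain diagram with ε_cu = 0.003: ε_t = 0.003 (d − c)/c = 0.003 × (345 − 125.94)/125.94 = 0.00522.
Since ε_t ≥ 0.005, the section is tension-controlled.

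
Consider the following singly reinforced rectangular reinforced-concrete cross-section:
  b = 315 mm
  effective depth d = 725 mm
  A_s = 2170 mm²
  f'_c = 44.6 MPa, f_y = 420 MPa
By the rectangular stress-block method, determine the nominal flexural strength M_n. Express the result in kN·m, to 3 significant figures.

M_n ≈ 626 kN·m

T = A_s f_y = 2170 × 420 = 911400 N = 911.4 kN.
From C = T: a = T/(0.85 f'_c b) = 911400/(0.85 × 44.6 × 315) = 76.32 mm.
M_n = T(d − a/2) = 911.4 kN × (725 − 38.16) mm = 625.99 kN·m.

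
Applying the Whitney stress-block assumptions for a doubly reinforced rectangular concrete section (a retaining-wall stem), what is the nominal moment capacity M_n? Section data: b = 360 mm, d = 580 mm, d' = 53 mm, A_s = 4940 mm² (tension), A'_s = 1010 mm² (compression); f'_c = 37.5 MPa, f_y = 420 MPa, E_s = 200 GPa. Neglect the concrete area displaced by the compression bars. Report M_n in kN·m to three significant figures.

M_n ≈ 1060 kN·m

Assume both tension and compression steel yield.
Net tension couple steel: A_s − A'_s = 3930 mm².
a = (A_s − A'_s) f_y / (0.85 f'_c b) = 1650600/(0.85 × 37.5 × 360) = 143.84 mm.
c = a/β₁ = 143.84/0.782 = 183.94 mm; ε'_s = 0.003(c − d')/c = 0.0021 ≥ f_y/E_s = 0.0021, so compression steel does yield.
M_n = (A_s − A'_s) f_y (d − a/2) + A'_s f_y (d − d') = [1650600 × (580 − 71.92) + 424200 × (580 − 53)] × 10⁻⁶ = 838.64 + 223.55 = 1062.19 kN·m.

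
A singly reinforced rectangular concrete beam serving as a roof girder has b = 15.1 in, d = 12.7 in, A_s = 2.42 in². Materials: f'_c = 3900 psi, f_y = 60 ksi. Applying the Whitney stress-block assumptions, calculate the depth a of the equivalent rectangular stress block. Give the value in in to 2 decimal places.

a ≈ 2.90 in

T = A_s f_y = 2.42 × 60 = 145.2 kips.
a = T/(0.85 f'_c b) = 145.2/(0.85 × 3.9 × 15.1) = 2.90 in.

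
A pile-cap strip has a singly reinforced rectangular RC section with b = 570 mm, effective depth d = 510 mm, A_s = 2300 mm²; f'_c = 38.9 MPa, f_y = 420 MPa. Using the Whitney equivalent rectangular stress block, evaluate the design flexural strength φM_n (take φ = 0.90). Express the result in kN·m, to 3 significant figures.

φM_n ≈ 421 kN·m

T = A_s f_y = 2300 × 420 = 966000 N = 966 kN.
From C = T: a = T/(0.85 f'_c b) = 966000/(0.85 × 38.9 × 570) = 51.25 mm.
M_n = T(d − a/2) = 966 kN × (510 − 25.625) mm = 467.91 kN·m.
φM_n = 0.90 × 467.91 = 421.12 kN·m.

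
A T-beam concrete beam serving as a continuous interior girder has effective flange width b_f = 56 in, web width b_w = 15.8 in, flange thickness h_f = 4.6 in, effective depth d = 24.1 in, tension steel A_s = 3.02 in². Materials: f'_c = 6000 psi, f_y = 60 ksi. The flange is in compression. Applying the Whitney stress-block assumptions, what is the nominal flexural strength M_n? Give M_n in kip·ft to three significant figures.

M_n ≈ 359 kip·ft

Tension: T = A_s f_y = 3.02 × 60 = 181.2 kips.
Try a within the flange: a = T/(0.85 f'_c b_f) = 181.2/(0.85 × 6 × 56) = 0.634 in.
Since a = 0.634 ≤ h_f = 4.6 in, the stress block lies entirely in the flange; analyse as a rectangular beam of width b_f.
M_n = T(d − a/2) = 181.2 × (24.1 − 0.317) = 4309.5 kip·in.
M_n = 4309.5/12 = 359.13 kip·ft.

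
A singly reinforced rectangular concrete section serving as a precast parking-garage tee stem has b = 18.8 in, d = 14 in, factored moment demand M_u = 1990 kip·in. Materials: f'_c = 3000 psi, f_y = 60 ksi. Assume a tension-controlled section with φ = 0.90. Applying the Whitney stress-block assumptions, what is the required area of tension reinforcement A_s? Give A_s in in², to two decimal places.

A_s ≈ 3.05 in²

M_n = M_u/φ = 1990/0.90 = 2211.11 kip·in.
From M_n = 0.85 f'_c a b (d − a/2):
a = d − √(d² − 2M_n/(0.85 f'_c b)) = 14 − √(14² − 2 × 2211.11/(0.85 × 3 × 18.8)) = 3.814 in.
A_s = 0.85 f'_c a b / f_y = 0.85 × 3 × 3.814 × 18.8 / 60 = 3.047 in².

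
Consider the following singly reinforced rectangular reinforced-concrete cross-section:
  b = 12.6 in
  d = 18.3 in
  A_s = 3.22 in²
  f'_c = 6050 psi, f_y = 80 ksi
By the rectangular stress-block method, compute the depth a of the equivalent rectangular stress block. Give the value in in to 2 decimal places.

T = A_s f_y = 3.22 × 80 = 257.6 kips.
a = T/(0.85 f'_c b) = 257.6/(0.85 × 6.05 × 12.6) = 3.98 in.

a ≈ 3.98 in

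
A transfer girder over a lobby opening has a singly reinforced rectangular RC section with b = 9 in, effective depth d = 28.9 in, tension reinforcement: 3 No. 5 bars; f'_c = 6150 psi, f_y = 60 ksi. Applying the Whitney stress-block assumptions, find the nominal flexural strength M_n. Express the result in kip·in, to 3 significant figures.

A_s = 3 × 0.31 = 0.93 in².
T = A_s f_y = 0.93 × 60 = 55.8 kips.
a = T/(0.85 f'_c b) = 55.8/(0.85 × 6.15 × 9) = 1.186 in.
M_n = T(d − a/2) = 55.8 × (28.9 − 0.593) = 1579.5 kip·in.

M_n ≈ 1580 kip·in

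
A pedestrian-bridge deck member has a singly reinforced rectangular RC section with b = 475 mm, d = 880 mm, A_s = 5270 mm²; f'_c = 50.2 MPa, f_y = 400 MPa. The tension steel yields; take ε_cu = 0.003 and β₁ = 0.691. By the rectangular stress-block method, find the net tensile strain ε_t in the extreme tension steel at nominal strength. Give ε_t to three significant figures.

a = A_s f_y/(0.85 f'_c b) = 104.01 mm.
β₁ = 0.691, so c = a/β₁ = 104.01/0.691 = 150.52 mm.
From the linear strain diagram with ε_cu = 0.003: ε_t = 0.003 (d − c)/c = 0.003 × (880 − 150.52)/150.52 = 0.0145.
Since ε_t ≥ 0.005, the section is tension-controlled.

ε_t ≈ 0.0145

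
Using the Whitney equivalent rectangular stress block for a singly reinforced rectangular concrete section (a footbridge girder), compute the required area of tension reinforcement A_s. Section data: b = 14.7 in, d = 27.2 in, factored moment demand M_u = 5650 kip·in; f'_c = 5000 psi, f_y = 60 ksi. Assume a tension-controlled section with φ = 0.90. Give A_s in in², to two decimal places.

M_n = M_u/φ = 5650/0.90 = 6277.78 kip·in.
From M_n = 0.85 f'_c a b (d − a/2):
a = d − √(d² − 2M_n/(0.85 f'_c b)) = 27.2 − √(27.2² − 2 × 6277.78/(0.85 × 5 × 14.7)) = 3.986 in.
A_s = 0.85 f'_c a b / f_y = 0.85 × 5 × 3.986 × 14.7 / 60 = 4.150 in².

A_s ≈ 4.15 in²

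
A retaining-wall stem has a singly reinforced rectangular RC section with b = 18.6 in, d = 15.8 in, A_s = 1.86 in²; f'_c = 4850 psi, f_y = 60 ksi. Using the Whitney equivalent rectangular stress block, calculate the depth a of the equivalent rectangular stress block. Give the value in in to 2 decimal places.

T = A_s f_y = 1.86 × 60 = 111.6 kips.
a = T/(0.85 f'_c b) = 111.6/(0.85 × 4.85 × 18.6) = 1.46 in.

a ≈ 1.46 in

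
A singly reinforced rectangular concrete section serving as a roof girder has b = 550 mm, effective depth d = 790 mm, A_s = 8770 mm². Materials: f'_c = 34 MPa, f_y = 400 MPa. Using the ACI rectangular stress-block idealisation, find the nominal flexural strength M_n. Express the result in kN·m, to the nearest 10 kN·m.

T = A_s f_y = 8770 × 400 = 3508000 N = 3508 kN.
From C = T: a = T/(0.85 f'_c b) = 3508000/(0.85 × 34 × 550) = 220.70 mm.
M_n = T(d − a/2) = 3508 kN × (790 − 110.35) mm = 2384.21 kN·m.

M_n ≈ 2380 kN·m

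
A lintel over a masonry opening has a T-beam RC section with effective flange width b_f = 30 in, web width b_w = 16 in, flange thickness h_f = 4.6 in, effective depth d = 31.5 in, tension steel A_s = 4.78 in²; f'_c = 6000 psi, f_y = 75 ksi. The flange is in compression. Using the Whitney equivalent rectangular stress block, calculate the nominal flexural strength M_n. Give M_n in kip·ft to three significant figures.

M_n ≈ 906 kip·ft

Tension: T = A_s f_y = 4.78 × 75 = 358.5 kips.
Try a within the flange: a = T/(0.85 f'_c b_f) = 358.5/(0.85 × 6 × 30) = 2.343 in.
Since a = 2.343 ≤ h_f = 4.6 in, the stress block lies entirely in the flange; analyse as a rectangular beam of width b_f.
M_n = T(d − a/2) = 358.5 × (31.5 − 1.1715) = 10872.8 kip·in.
M_n = 10872.8/12 = 906.07 kip·ft.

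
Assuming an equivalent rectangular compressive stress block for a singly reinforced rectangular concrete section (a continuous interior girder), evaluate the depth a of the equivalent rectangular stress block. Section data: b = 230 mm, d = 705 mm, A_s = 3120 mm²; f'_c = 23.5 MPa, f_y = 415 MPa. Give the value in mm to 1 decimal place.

a ≈ 281.8 mm

T = A_s f_y = 3120 × 415 = 1294800 N = 1294.8 kN.
Setting C = 0.85 f'_c a b equal to T: a = 1294800/(0.85 × 23.5 × 230) = 281.8 mm.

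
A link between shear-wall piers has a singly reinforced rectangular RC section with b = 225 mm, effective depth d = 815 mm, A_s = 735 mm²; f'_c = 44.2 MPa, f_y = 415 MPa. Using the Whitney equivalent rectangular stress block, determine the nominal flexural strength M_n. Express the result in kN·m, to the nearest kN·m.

M_n ≈ 243 kN·m

T = A_s f_y = 735 × 415 = 305025 N = 305.025 kN.
From C = T: a = T/(0.85 f'_c b) = 305025/(0.85 × 44.2 × 225) = 36.08 mm.
M_n = T(d − a/2) = 305.025 kN × (815 − 18.04) mm = 243.09 kN·m.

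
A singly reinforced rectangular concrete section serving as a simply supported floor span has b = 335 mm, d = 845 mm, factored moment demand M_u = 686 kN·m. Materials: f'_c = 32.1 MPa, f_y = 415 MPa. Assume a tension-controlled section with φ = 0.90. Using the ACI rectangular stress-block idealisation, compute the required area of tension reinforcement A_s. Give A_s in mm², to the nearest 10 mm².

M_n = M_u/φ = 686/0.90 = 762.222 kN·m.
With M_n = 0.85 f'_c a b (d − a/2), solve the quadratic for a:
a = d − √(d² − 2M_n/(0.85 f'_c b)) = 845 − √(845² − 2 × 762.222×10⁶/(0.85 × 32.1 × 335)) = 105.24 mm.
A_s = 0.85 f'_c a b / f_y = 0.85 × 32.1 × 105.24 × 335 / 415 = 2317.9 mm².

A_s ≈ 2320 mm²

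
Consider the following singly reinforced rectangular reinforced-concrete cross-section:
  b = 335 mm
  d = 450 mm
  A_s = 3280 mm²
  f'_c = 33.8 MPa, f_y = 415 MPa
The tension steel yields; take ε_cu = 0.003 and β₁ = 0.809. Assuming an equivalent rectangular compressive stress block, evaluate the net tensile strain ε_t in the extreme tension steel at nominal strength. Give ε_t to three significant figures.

a = A_s f_y/(0.85 f'_c b) = 141.43 mm.
β₁ = 0.809, so c = a/β₁ = 141.43/0.809 = 174.82 mm.
From the linear strain diagram with ε_cu = 0.003: ε_t = 0.003 (d − c)/c = 0.003 × (450 − 174.82)/174.82 = 0.00472.
ε_t is between 0.004 and 0.005 — transition zone.

ε_t ≈ 0.00472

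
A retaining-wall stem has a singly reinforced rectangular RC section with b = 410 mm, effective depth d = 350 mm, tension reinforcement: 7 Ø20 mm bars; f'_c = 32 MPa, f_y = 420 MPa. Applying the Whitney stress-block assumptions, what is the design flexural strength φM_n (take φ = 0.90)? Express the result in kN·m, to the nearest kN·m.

A_s = 7 × 314 = 2198 mm².
T = A_s f_y = 2198 × 420 = 923160 N = 923.16 kN.
From C = T: a = T/(0.85 f'_c b) = 923160/(0.85 × 32 × 410) = 82.78 mm.
M_n = T(d − a/2) = 923.16 kN × (350 − 41.39) mm = 284.90 kN·m.
φM_n = 0.90 × 284.90 = 256.41 kN·m.

φM_n ≈ 256 kN·m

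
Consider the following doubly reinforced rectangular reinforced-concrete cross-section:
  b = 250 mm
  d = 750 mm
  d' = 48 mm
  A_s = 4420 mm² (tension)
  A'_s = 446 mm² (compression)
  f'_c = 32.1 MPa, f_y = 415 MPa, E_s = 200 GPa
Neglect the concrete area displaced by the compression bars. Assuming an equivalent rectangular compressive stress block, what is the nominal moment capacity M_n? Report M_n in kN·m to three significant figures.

Assume both tension and compression steel yield.
Net tension couple steel: A_s − A'_s = 3974 mm².
a = (A_s − A'_s) f_y / (0.85 f'_c b) = 1649210/(0.85 × 32.1 × 250) = 241.78 mm.
c = a/β₁ = 241.78/0.821 = 294.49 mm; ε'_s = 0.003(c − d')/c = 0.0025 ≥ f_y/E_s = 0.0021, so compression steel does yield.
M_n = (A_s − A'_s) f_y (d − a/2) + A'_s f_y (d − d') = [1649210 × (750 − 120.89) + 185090 × (750 − 48)] × 10⁻⁶ = 1037.53 + 129.93 = 1167.46 kN·m.

M_n ≈ 1170 kN·m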